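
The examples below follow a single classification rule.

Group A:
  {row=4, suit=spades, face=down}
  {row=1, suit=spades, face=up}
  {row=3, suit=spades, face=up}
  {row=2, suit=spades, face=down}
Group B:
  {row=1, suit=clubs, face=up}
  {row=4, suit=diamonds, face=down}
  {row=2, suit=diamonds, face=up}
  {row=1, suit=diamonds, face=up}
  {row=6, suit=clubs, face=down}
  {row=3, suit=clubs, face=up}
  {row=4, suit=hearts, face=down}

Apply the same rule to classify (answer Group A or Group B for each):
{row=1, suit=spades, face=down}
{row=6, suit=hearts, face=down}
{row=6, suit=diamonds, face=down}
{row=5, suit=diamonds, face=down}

The classifier is using: suit is spades.
{row=1, suit=spades, face=down}: suit is spades — meets the rule, so Group A. {row=6, suit=hearts, face=down}: suit is hearts — does not pass, so Group B. {row=6, suit=diamonds, face=down}: suit is diamonds — does not pass, so Group B. {row=5, suit=diamonds, face=down}: suit is diamonds — does not pass, so Group B.

Group A, Group B, Group B, Group B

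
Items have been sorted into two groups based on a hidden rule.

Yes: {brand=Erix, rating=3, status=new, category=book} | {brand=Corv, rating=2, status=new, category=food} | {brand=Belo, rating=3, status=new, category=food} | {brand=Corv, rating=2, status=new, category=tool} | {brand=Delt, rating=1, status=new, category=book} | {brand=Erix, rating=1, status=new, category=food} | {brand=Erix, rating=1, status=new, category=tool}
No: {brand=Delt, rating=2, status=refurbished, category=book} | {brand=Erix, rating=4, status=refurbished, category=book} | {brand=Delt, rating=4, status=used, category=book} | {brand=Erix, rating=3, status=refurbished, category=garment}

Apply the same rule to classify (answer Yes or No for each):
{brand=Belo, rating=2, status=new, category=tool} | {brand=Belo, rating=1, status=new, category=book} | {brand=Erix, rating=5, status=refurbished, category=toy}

The classifier is using: status is new.
Yes: {brand=Belo, rating=2, status=new, category=tool}, since status is new. Yes: {brand=Belo, rating=1, status=new, category=book}, since status is new. No: {brand=Erix, rating=5, status=refurbished, category=toy}, since status is refurbished.

Yes, Yes, No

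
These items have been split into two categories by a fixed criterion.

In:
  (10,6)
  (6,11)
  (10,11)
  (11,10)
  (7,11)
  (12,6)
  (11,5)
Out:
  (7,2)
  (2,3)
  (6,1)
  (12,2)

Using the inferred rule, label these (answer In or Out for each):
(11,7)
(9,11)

Every 'In' example satisfies: sum ≥ 16. None of the 'Out' examples do.
In: (11,7), since 11+7 = 18. In: (9,11), since 9+11 = 20.

In, In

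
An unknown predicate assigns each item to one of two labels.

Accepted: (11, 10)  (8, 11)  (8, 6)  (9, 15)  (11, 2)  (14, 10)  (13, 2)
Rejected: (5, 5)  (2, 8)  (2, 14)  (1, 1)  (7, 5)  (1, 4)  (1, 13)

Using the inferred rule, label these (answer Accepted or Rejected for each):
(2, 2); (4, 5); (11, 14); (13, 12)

Rule: first ≥ 8. This holds for each 'Accepted' example and fails for each 'Rejected' one.
(2, 2): first 2 — fails the rule, so Rejected.
(4, 5): first 4 — fails the rule, so Rejected.
(11, 14): first 11 — has this property, so Accepted.
(13, 12): first 13 — has this property, so Accepted.

Rejected, Rejected, Accepted, Accepted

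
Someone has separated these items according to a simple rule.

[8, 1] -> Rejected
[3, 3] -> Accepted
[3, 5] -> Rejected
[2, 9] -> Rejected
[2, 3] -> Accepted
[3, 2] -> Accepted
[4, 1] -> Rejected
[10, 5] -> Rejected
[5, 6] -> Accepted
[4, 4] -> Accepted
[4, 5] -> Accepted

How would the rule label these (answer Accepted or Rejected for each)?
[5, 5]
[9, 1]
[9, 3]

Rule: |first − second| ≤ 1. This holds for each 'Accepted' example and fails for each 'Rejected' one.
[5, 5] — |5−5| = 0, hence Accepted. [9, 1] — |9−1| = 8, hence Rejected. [9, 3] — |9−3| = 6, hence Rejected.

Accepted, Rejected, Rejected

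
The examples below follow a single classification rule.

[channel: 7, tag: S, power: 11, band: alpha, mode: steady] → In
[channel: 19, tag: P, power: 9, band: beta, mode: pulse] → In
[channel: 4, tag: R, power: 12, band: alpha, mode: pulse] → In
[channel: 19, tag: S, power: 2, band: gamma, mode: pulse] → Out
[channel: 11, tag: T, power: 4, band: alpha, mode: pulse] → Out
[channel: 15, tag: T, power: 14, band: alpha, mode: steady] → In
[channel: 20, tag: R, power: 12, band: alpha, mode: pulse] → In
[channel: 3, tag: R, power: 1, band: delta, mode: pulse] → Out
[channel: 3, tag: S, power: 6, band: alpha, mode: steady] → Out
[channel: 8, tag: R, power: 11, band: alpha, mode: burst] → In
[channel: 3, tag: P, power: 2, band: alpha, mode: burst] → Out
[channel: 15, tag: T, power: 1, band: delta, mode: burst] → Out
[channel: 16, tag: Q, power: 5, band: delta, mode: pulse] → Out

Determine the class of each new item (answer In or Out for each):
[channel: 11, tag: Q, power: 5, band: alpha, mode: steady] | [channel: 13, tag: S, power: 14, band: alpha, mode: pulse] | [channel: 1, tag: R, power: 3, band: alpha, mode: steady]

Out, In, Out

The distinguishing property — power ≥ 9 — holds for all the 'In' cases and none of the 'Out' cases.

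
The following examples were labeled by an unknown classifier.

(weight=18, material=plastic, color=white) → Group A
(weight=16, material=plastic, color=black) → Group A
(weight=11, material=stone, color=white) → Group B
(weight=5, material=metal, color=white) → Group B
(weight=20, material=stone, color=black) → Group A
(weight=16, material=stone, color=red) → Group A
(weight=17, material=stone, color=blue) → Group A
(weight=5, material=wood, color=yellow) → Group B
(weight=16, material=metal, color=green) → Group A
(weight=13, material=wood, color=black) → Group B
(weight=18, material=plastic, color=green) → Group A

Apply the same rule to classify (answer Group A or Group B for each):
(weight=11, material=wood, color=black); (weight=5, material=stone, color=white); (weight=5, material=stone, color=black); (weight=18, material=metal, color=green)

Group B, Group B, Group B, Group A

The classifier is using: weight ≥ 16.
Group B: (weight=11, material=wood, color=black), since weight = 11. Group B: (weight=5, material=stone, color=white), since weight = 5. Group B: (weight=5, material=stone, color=black), since weight = 5. Group A: (weight=18, material=metal, color=green), since weight = 18.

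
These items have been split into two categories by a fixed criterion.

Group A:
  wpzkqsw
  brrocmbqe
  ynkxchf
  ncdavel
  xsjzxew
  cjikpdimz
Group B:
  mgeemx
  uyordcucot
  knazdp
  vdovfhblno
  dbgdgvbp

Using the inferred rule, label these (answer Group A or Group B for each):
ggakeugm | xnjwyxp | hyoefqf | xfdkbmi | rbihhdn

Comparing the two groups points to one rule — odd length.
ggakeugm → length 8 → Group B.
xnjwyxp → length 7 → Group A.
hyoefqf → length 7 → Group A.
xfdkbmi → length 7 → Group A.
rbihhdn → length 7 → Group A.

Group B, Group A, Group A, Group A, Group A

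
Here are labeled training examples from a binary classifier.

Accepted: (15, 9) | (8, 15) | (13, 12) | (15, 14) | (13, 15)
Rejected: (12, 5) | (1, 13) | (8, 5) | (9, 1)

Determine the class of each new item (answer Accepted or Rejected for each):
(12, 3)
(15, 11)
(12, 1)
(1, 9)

Rejected, Accepted, Rejected, Rejected

The rule appears to be: sum ≥ 23.
(12, 3): 12+3 = 15 — does not fit, so Rejected.
(15, 11): 15+11 = 26 — fits, so Accepted.
(12, 1): 12+1 = 13 — does not fit, so Rejected.
(1, 9): 1+9 = 10 — does not fit, so Rejected.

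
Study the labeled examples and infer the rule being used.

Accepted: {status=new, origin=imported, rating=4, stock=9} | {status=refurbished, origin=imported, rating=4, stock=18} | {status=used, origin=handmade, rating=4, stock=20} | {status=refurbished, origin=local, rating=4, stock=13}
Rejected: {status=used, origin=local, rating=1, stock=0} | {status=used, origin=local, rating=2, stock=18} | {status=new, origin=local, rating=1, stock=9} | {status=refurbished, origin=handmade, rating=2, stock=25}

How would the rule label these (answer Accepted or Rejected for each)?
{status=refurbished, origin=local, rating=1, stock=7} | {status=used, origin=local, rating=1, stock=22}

The rule appears to be: rating = 4.
{status=refurbished, origin=local, rating=1, stock=7} → rating = 1 → Rejected.
{status=used, origin=local, rating=1, stock=22} → rating = 1 → Rejected.

Rejected, Rejected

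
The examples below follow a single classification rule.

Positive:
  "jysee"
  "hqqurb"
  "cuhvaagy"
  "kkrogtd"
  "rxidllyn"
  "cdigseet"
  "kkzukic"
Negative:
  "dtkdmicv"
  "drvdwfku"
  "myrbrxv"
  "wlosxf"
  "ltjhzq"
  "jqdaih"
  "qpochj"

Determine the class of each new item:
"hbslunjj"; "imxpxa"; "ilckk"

The rule appears to be: has a double letter.
"hbslunjj" → 'jj' doubled → Positive. "imxpxa" → no doubled letter → Negative. "ilckk" → 'kk' doubled → Positive.

Positive, Negative, Positive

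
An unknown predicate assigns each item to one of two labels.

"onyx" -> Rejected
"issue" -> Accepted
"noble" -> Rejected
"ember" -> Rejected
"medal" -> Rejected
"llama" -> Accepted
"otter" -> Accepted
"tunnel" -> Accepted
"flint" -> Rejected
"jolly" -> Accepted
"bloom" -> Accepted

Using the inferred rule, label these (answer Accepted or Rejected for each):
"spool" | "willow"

Looking at the examples, the only property every 'Accepted' case has and every 'Rejected' case lacks is: has a double letter.
"spool": 'oo' doubled, matches → Accepted.
"willow": 'll' doubled, matches → Accepted.

Accepted, Accepted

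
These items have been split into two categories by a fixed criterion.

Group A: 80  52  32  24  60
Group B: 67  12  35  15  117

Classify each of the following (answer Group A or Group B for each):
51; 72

One predicate separates the groups cleanly: even AND at least 15.
51 — 51 is odd, 51 ≥ 15, hence Group B.
72 — 72 is even, 72 ≥ 15, hence Group A.

Group B, Group A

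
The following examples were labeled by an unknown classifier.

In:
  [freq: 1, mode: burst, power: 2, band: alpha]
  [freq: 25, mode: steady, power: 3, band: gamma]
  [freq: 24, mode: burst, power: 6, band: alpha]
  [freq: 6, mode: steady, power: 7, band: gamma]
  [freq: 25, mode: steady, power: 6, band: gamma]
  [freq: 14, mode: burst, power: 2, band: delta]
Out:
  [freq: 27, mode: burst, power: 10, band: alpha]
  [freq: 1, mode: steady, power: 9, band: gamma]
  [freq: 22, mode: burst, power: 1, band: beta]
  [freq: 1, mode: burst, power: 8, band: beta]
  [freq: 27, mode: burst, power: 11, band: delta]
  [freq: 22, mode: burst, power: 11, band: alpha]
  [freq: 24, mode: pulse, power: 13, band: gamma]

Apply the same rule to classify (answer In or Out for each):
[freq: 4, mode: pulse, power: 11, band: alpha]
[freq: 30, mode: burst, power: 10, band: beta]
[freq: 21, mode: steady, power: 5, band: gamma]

'In' ⟺ power ≥ 2 AND power ≤ 7.

Out, Out, In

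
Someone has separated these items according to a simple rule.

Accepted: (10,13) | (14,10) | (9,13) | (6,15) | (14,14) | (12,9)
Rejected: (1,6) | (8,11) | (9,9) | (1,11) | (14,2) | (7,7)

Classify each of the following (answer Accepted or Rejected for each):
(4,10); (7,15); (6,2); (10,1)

One predicate separates the groups cleanly: sum ≥ 21.
(4,10): 4+10 = 14, doesn't match → Rejected.
(7,15): 7+15 = 22, meets the rule → Accepted.
(6,2): 6+2 = 8, doesn't match → Rejected.
(10,1): 10+1 = 11, doesn't match → Rejected.

Rejected, Accepted, Rejected, Rejected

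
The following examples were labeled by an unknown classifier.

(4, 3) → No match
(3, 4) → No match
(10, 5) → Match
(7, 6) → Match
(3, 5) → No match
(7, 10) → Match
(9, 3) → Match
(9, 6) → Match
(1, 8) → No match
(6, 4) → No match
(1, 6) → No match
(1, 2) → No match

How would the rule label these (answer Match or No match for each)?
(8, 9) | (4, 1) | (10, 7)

Match, No match, Match

The rule appears to be: sum ≥ 12.
(8, 9): 8+9 = 17 — checks out, so Match. (4, 1): 4+1 = 5 — doesn't qualify, so No match. (10, 7): 10+7 = 17 — checks out, so Match.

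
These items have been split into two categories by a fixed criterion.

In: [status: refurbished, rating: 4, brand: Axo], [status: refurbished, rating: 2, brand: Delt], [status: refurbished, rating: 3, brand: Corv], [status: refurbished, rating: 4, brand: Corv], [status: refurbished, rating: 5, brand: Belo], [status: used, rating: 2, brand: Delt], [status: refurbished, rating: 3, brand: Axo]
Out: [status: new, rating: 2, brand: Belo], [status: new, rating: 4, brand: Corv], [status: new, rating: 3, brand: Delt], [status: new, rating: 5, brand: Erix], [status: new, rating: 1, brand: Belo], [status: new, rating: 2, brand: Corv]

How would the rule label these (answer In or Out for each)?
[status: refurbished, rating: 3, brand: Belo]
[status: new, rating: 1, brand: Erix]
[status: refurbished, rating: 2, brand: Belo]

In, Out, In

A rule that fits every label: status is not new — true of each 'In' example, false of each 'Out' one.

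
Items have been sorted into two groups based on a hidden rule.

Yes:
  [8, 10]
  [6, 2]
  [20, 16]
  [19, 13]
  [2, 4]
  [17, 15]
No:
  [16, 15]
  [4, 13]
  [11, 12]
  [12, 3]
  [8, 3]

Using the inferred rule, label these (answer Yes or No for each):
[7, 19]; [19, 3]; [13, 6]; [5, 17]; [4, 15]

Yes, Yes, No, Yes, No

Checking candidate rules against both groups, what survives is: sum is even.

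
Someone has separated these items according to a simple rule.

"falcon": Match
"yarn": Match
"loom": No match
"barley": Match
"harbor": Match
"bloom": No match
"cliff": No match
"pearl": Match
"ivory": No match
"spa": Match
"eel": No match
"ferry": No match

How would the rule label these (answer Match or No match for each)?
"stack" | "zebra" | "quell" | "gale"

A rule that fits every label: contains 'a' — true of each 'Match' example, false of each 'No match' one.
Match: "stack", since has 'a'. Match: "zebra", since has 'a'. No match: "quell", since no 'a'. Match: "gale", since has 'a'.

Match, Match, No match, Match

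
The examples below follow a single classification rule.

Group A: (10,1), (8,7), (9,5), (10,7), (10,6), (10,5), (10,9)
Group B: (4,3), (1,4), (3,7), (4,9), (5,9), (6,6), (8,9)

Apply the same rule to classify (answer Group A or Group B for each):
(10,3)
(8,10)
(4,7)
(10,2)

Group A, Group B, Group B, Group A

A rule that fits every label: first > second AND sum ≥ 10 — true of each 'Group A' example, false of each 'Group B' one.
Group A: (10,3), since 10 > 3, 10+3 = 13. Group B: (8,10), since 8 < 10, 8+10 = 18. Group B: (4,7), since 4 < 7, 4+7 = 11. Group A: (10,2), since 10 > 2, 10+2 = 12.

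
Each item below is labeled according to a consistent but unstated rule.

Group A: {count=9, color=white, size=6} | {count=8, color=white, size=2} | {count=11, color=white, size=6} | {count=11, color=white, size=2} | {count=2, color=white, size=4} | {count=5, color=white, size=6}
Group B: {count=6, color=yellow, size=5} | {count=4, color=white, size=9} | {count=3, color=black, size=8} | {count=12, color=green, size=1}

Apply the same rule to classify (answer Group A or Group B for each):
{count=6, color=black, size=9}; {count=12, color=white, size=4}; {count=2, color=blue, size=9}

Group B, Group A, Group B

The distinguishing property — color is white AND size ≤ 6 — holds for all the 'Group A' cases and none of the 'Group B' cases.
Group B: {count=6, color=black, size=9}, since color is black, size = 9.
Group A: {count=12, color=white, size=4}, since color is white, size = 4.
Group B: {count=2, color=blue, size=9}, since color is blue, size = 9.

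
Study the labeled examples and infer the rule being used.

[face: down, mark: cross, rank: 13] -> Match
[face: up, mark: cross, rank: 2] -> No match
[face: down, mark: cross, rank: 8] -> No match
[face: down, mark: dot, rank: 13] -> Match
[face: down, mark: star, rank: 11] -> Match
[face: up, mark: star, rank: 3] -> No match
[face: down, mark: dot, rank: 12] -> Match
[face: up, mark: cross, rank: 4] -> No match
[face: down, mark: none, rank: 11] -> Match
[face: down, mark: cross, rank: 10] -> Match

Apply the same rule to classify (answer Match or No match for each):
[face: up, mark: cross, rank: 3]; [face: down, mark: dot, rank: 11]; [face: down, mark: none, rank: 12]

Rule: rank ≥ 10. This holds for each 'Match' example and fails for each 'No match' one.
[face: up, mark: cross, rank: 3]: rank = 3, fails the rule → No match. [face: down, mark: dot, rank: 11]: rank = 11, has this property → Match. [face: down, mark: none, rank: 12]: rank = 12, has this property → Match.

No match, Match, Match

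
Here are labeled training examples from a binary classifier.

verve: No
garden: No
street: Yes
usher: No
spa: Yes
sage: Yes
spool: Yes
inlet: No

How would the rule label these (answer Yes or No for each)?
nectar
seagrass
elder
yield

One predicate separates the groups cleanly: starts with 's'.
nectar — starts with 'n', hence No. seagrass — starts with 's', hence Yes. elder — starts with 'e', hence No. yield — starts with 'y', hence No.

No, Yes, No, No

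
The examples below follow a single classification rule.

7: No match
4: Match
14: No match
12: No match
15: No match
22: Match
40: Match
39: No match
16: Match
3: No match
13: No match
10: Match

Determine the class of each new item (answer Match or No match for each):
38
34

The common property of the 'Match' items is: ≡ 4 (mod 6). No 'No match' item has it.
No match: 38, since 38 mod 6 = 2. Match: 34, since 34 mod 6 = 4.

No match, Match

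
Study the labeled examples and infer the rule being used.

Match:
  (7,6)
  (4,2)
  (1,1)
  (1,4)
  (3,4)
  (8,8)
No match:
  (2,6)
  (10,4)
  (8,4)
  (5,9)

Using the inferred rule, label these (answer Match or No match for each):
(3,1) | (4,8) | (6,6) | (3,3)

Match, No match, Match, Match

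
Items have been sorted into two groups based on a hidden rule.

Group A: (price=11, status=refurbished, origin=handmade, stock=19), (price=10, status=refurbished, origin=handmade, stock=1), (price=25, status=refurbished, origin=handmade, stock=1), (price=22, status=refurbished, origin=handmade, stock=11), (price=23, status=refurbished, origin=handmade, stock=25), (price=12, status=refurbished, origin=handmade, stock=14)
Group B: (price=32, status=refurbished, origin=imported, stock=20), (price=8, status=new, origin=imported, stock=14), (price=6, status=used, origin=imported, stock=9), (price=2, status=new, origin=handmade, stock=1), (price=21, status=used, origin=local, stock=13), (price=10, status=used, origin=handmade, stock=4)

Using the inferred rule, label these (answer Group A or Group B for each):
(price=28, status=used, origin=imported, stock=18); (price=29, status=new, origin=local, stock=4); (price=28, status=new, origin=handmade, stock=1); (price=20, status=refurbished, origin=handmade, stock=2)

Group B, Group B, Group B, Group A

All 'Group A' examples share one property — origin is handmade AND status is refurbished — and every 'Group B' example lacks it.
(price=28, status=used, origin=imported, stock=18) — origin is imported, status is used, hence Group B.
(price=29, status=new, origin=local, stock=4) — origin is local, status is new, hence Group B.
(price=28, status=new, origin=handmade, stock=1) — origin is handmade, status is new, hence Group B.
(price=20, status=refurbished, origin=handmade, stock=2) — origin is handmade, status is refurbished, hence Group A.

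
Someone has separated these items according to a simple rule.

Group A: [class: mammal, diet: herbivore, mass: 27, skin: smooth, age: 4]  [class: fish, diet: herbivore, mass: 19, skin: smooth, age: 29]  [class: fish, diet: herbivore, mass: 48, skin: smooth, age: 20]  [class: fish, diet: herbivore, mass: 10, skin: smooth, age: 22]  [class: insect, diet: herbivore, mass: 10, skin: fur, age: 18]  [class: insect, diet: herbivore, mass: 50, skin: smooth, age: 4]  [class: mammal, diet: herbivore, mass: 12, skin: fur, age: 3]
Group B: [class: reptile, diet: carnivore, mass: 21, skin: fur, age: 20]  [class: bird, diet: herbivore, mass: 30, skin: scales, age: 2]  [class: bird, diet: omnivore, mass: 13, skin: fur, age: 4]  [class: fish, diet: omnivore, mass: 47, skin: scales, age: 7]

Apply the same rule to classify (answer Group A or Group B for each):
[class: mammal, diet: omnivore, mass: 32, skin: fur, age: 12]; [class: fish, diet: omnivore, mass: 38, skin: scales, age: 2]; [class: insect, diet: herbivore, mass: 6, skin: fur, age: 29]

Group B, Group B, Group A

A rule that fits every label: diet is herbivore AND age ≥ 3 — true of each 'Group A' example, false of each 'Group B' one.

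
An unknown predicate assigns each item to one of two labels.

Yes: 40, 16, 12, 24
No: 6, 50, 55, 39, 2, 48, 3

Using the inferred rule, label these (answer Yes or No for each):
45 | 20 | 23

No, Yes, No

'Yes' ⟺ multiple of 4 AND at most 40.
No: 45, since 45 = 4·11 + 1, 45 > 40. Yes: 20, since 20 = 4·5, 20 ≤ 40. No: 23, since 23 = 4·5 + 3, 23 ≤ 40.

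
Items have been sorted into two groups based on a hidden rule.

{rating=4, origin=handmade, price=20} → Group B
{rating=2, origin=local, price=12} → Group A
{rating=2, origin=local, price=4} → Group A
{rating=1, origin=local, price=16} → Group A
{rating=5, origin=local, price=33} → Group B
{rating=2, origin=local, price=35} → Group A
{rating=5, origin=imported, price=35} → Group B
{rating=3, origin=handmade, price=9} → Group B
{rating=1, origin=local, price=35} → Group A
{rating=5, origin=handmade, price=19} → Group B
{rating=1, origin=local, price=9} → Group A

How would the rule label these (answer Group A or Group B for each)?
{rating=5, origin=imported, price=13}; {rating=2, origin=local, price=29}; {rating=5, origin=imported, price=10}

Group B, Group A, Group B

The pattern is that an item is 'Group A' exactly when: rating ≤ 2.
{rating=5, origin=imported, price=13}: Group B (rating = 5). {rating=2, origin=local, price=29}: Group A (rating = 2). {rating=5, origin=imported, price=10}: Group B (rating = 5).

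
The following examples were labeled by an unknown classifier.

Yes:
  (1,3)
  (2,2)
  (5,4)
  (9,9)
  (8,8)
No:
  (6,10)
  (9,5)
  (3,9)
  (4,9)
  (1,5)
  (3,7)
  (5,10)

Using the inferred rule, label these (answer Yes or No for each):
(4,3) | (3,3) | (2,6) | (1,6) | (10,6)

Yes, Yes, No, No, No

One predicate separates the groups cleanly: |first − second| ≤ 2.
Yes: (4,3), since |4−3| = 1. Yes: (3,3), since |3−3| = 0. No: (2,6), since |2−6| = 4. No: (1,6), since |1−6| = 5. No: (10,6), since |10−6| = 4.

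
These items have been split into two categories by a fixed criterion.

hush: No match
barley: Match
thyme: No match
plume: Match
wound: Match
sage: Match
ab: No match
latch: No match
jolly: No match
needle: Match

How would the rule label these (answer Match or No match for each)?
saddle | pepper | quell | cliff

Match, Match, Match, No match

Every 'Match' example satisfies: has ≥ 2 vowels. None of the 'No match' examples do.
saddle: 2 vowels, meets the rule → Match.
pepper: 2 vowels, meets the rule → Match.
quell: 2 vowels, meets the rule → Match.
cliff: 1 vowel, doesn't qualify → No match.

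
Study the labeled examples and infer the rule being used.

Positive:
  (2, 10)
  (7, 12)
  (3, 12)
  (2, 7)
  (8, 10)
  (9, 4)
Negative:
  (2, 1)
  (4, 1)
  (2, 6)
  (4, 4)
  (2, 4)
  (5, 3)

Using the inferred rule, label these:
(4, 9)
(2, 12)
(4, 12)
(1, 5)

Positive, Positive, Positive, Negative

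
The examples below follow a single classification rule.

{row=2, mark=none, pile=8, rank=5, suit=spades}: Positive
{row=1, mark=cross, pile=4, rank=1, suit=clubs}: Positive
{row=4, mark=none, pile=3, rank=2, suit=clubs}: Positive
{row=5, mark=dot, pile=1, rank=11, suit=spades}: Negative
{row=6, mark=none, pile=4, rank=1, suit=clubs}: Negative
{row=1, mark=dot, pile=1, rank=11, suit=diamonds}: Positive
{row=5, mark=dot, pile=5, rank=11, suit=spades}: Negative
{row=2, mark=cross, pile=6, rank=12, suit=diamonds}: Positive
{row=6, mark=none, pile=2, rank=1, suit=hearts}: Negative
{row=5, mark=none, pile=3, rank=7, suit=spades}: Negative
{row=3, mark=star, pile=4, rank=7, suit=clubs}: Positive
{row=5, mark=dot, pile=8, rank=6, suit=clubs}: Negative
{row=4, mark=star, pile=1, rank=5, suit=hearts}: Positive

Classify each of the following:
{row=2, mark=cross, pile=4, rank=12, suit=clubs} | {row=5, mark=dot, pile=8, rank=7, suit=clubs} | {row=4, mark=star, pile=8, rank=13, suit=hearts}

Positive, Negative, Positive

The common property of the 'Positive' items is: row ≤ 4. No 'Negative' item has it.
{row=2, mark=cross, pile=4, rank=12, suit=clubs}: row = 2 — qualifies, so Positive.
{row=5, mark=dot, pile=8, rank=7, suit=clubs}: row = 5 — fails the rule, so Negative.
{row=4, mark=star, pile=8, rank=13, suit=hearts}: row = 4 — qualifies, so Positive.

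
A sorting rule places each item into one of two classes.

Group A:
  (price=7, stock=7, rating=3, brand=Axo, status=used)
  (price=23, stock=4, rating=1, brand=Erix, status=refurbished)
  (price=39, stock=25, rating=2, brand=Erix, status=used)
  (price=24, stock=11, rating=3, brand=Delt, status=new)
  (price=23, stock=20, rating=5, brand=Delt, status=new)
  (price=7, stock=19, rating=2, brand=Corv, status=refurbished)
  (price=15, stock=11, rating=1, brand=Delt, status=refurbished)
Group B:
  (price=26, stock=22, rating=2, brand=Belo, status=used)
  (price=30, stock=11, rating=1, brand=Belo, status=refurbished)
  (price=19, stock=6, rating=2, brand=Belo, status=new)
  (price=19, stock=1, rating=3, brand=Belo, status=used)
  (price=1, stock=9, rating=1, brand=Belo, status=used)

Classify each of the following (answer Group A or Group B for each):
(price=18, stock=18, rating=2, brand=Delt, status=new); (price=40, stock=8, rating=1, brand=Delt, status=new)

Group A, Group A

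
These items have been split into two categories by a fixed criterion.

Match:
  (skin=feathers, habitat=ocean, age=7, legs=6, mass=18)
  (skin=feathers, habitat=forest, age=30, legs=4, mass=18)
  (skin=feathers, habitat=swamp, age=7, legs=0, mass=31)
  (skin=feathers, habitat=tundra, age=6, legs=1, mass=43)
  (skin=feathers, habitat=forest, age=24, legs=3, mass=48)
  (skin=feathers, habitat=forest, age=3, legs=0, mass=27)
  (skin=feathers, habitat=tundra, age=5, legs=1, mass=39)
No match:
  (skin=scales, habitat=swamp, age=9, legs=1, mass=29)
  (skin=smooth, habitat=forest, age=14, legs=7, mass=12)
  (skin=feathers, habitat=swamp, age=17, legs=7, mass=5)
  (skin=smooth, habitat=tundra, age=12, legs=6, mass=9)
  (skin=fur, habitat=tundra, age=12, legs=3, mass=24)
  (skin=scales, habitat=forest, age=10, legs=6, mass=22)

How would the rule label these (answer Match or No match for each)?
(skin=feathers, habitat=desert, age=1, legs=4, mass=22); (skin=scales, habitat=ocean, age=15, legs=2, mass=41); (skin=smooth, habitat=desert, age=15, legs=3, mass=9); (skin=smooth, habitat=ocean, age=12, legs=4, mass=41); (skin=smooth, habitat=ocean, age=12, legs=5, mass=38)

The common property of the 'Match' items is: skin is feathers AND legs ≤ 6. No 'No match' item has it.

Match, No match, No match, No match, No match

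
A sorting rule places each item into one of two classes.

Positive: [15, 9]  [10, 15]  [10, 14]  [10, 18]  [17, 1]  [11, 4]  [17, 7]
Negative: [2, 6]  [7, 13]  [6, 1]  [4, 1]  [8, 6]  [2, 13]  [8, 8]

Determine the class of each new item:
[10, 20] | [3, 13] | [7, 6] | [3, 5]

Positive, Negative, Negative, Negative

A rule that fits every label: first ≥ 9 — true of each 'Positive' example, false of each 'Negative' one.
[10, 20]: first 10, has this property → Positive. [3, 13]: first 3, does not fit → Negative. [7, 6]: first 7, does not fit → Negative. [3, 5]: first 3, does not fit → Negative.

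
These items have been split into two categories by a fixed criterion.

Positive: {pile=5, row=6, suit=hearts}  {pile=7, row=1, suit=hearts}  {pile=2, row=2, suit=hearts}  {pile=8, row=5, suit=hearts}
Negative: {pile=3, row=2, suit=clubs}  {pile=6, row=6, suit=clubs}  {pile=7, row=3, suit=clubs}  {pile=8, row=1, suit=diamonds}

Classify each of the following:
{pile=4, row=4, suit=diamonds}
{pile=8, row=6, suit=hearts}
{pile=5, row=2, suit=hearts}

Negative, Positive, Positive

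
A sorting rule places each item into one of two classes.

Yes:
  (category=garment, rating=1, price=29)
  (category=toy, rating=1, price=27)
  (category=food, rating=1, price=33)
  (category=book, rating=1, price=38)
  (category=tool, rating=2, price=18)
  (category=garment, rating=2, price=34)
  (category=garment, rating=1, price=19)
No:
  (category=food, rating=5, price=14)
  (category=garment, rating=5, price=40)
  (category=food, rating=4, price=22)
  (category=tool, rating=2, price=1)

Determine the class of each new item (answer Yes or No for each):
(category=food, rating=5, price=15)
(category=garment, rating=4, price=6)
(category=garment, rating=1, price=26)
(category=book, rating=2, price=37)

No, No, Yes, Yes

The simplest hypothesis consistent with all the labels is: rating ≤ 2 AND price ≥ 14.
(category=food, rating=5, price=15): rating = 5, price = 15, lacks this property → No. (category=garment, rating=4, price=6): rating = 4, price = 6, lacks this property → No. (category=garment, rating=1, price=26): rating = 1, price = 26, matches → Yes. (category=book, rating=2, price=37): rating = 2, price = 37, matches → Yes.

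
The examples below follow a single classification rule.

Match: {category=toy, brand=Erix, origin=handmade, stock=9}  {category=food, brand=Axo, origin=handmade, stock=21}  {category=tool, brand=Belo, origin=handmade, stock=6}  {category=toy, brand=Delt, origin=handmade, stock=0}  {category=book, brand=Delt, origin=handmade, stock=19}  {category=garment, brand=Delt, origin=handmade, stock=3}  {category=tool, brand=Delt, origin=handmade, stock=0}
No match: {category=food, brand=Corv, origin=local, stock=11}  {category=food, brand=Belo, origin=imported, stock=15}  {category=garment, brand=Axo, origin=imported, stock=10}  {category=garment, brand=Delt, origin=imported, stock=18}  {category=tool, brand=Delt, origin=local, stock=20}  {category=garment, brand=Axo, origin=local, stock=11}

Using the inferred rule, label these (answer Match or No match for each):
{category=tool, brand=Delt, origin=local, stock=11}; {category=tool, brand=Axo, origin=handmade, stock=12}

No match, Match

Comparing the two groups points to one rule — origin is handmade.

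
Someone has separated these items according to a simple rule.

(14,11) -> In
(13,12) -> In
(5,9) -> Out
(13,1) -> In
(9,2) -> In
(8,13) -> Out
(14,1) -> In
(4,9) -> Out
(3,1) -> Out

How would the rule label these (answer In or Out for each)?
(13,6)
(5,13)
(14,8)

The distinguishing property — first ≥ 9 — holds for all the 'In' cases and none of the 'Out' cases.

In, Out, In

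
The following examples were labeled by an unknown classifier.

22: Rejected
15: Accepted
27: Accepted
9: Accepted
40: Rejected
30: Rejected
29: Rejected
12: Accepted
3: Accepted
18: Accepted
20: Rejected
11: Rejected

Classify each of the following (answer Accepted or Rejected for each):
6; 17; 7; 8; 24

Accepted, Rejected, Rejected, Rejected, Accepted

One predicate separates the groups cleanly: multiple of 3 AND at most 27.
6: Accepted (6 = 3·2, 6 ≤ 27). 17: Rejected (17 = 3·5 + 2, 17 ≤ 27). 7: Rejected (7 = 3·2 + 1, 7 ≤ 27). 8: Rejected (8 = 3·2 + 2, 8 ≤ 27). 24: Accepted (24 = 3·8, 24 ≤ 27).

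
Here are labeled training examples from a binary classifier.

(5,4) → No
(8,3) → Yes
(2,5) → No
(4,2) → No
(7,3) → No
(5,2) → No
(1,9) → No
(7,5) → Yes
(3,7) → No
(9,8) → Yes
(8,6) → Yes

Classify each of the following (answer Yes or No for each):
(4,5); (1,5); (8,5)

No, No, Yes

All 'Yes' examples share one property — sum ≥ 11 — and every 'No' example lacks it.
(4,5): No (4+5 = 9).
(1,5): No (1+5 = 6).
(8,5): Yes (8+5 = 13).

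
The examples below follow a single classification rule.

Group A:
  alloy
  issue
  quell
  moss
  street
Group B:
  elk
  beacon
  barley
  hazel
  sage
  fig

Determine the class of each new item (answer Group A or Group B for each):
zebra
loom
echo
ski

The classifier is using: has a double letter.
zebra → no doubled letter → Group B.
loom → 'oo' doubled → Group A.
echo → no doubled letter → Group B.
ski → no doubled letter → Group B.

Group B, Group A, Group B, Group B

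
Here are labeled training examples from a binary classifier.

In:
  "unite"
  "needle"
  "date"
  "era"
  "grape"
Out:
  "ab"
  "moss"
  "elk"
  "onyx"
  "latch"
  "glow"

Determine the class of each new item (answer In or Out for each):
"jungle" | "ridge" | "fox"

In, In, Out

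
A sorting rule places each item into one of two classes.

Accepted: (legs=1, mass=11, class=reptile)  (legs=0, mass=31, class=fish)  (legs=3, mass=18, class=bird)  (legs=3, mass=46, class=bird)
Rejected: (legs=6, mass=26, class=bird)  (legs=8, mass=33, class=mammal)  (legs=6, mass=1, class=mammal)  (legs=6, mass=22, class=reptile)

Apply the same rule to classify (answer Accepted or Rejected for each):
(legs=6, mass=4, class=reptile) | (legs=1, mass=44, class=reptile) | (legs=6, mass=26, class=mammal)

Rejected, Accepted, Rejected

All 'Accepted' examples share one property — legs ≤ 3 — and every 'Rejected' example lacks it.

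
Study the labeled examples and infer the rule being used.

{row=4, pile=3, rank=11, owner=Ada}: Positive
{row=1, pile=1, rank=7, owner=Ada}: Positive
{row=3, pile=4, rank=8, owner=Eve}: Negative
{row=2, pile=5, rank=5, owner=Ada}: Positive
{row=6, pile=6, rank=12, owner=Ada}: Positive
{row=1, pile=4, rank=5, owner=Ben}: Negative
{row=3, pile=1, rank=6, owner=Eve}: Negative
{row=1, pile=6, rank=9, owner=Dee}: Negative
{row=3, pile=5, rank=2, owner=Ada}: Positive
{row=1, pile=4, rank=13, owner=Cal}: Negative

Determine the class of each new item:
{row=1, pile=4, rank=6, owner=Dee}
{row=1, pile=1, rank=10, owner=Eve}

Negative, Negative

Rule: owner is Ada. This holds for each 'Positive' example and fails for each 'Negative' one.
{row=1, pile=4, rank=6, owner=Dee} → owner is Dee → Negative.
{row=1, pile=1, rank=10, owner=Eve} → owner is Eve → Negative.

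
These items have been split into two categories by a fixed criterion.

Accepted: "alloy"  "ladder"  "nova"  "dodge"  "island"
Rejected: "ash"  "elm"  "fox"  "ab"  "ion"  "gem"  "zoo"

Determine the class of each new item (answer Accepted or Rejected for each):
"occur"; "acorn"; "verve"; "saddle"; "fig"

Accepted, Accepted, Accepted, Accepted, Rejected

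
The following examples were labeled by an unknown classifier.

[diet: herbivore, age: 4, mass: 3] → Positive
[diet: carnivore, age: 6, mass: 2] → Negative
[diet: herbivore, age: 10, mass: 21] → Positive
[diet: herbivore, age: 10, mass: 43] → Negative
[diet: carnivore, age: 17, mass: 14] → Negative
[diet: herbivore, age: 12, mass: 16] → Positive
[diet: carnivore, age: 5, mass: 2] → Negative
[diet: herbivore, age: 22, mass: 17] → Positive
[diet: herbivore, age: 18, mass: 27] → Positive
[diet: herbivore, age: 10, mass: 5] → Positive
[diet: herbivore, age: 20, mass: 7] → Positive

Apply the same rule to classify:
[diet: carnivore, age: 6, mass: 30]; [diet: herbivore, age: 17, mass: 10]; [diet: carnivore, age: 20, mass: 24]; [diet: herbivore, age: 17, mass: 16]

Negative, Positive, Negative, Positive

The distinguishing property — diet is herbivore AND mass ≤ 27 — holds for all the 'Positive' cases and none of the 'Negative' cases.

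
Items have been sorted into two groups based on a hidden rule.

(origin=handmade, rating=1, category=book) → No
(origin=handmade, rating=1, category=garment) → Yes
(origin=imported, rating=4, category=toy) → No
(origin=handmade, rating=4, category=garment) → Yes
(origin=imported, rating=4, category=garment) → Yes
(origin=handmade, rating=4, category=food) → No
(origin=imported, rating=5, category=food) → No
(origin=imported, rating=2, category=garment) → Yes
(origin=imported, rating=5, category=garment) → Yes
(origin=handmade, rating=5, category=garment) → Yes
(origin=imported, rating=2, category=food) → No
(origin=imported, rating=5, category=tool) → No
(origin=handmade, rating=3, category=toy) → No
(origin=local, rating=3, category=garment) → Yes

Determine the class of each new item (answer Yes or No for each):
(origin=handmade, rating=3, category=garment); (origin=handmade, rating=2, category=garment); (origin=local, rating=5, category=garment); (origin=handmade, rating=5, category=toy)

Rule: category is garment. This holds for each 'Yes' example and fails for each 'No' one.
(origin=handmade, rating=3, category=garment): category is garment — has this property, so Yes.
(origin=handmade, rating=2, category=garment): category is garment — has this property, so Yes.
(origin=local, rating=5, category=garment): category is garment — has this property, so Yes.
(origin=handmade, rating=5, category=toy): category is toy — does not fit, so No.

Yes, Yes, Yes, No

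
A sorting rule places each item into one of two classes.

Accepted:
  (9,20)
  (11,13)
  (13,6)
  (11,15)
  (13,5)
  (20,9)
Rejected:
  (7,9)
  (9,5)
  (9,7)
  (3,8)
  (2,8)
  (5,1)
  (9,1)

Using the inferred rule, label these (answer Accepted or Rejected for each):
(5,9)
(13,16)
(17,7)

Rejected, Accepted, Accepted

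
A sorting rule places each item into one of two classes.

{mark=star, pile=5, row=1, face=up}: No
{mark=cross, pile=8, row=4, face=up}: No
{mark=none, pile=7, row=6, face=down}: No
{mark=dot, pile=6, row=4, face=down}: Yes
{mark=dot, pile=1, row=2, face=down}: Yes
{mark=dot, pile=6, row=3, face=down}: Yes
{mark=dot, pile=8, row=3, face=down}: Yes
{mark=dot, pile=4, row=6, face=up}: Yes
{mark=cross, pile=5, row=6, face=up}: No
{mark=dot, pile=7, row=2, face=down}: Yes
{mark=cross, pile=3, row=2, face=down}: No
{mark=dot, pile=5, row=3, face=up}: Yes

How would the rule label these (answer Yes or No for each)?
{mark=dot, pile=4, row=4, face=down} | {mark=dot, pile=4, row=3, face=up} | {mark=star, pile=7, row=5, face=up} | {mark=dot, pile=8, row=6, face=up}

Yes, Yes, No, Yes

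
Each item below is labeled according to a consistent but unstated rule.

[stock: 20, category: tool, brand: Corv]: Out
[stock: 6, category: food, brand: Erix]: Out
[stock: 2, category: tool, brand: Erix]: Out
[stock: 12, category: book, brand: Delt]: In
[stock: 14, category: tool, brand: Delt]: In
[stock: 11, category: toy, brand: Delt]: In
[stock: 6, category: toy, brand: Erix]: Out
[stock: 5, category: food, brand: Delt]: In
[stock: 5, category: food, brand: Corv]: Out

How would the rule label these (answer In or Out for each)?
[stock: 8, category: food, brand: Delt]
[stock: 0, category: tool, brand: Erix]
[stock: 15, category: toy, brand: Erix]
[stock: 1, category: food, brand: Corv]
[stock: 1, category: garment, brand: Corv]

Comparing the two groups points to one rule — brand is Delt.
[stock: 8, category: food, brand: Delt] → brand is Delt → In.
[stock: 0, category: tool, brand: Erix] → brand is Erix → Out.
[stock: 15, category: toy, brand: Erix] → brand is Erix → Out.
[stock: 1, category: food, brand: Corv] → brand is Corv → Out.
[stock: 1, category: garment, brand: Corv] → brand is Corv → Out.

In, Out, Out, Out, Out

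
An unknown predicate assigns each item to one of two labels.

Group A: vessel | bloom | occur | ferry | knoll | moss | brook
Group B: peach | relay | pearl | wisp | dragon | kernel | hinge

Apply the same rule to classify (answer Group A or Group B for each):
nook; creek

'Group A' ⟺ has a double letter.
nook: Group A ('oo' doubled). creek: Group A ('ee' doubled).

Group A, Group A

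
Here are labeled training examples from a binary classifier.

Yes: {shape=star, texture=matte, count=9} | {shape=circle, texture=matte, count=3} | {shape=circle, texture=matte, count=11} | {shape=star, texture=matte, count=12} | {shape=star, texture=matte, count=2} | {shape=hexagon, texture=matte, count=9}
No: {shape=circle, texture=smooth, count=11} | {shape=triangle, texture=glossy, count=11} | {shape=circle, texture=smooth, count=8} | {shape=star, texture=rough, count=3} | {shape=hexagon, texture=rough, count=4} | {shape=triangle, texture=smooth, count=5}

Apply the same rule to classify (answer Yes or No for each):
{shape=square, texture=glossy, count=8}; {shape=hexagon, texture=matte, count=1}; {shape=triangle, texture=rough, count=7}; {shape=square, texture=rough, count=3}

No, Yes, No, No

Every 'Yes' example satisfies: texture is matte. None of the 'No' examples do.
No: {shape=square, texture=glossy, count=8}, since texture is glossy. Yes: {shape=hexagon, texture=matte, count=1}, since texture is matte. No: {shape=triangle, texture=rough, count=7}, since texture is rough. No: {shape=square, texture=rough, count=3}, since texture is rough.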